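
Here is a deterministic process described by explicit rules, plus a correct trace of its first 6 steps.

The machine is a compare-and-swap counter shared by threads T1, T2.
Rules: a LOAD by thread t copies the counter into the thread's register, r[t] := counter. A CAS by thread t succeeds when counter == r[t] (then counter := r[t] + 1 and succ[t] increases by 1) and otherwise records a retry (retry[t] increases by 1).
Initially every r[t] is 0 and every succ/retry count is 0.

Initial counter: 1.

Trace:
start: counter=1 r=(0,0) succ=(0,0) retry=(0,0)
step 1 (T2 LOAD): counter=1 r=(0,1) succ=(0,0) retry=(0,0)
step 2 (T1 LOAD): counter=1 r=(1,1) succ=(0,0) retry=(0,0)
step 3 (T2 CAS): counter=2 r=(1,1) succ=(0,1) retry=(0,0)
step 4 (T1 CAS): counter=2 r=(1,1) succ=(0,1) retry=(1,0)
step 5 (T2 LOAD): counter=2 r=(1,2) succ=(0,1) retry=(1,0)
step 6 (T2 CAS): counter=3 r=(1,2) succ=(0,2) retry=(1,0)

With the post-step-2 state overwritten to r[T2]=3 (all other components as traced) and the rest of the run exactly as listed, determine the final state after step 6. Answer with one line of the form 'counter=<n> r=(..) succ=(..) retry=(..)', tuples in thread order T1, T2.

counter=3 r=(1,2) succ=(1,1) retry=(0,1)

state after step 2 := counter=1 r=(1,3) succ=(0,0) retry=(0,0)
step 3 (T2 CAS): counter=1 r=(1,3) succ=(0,0) retry=(0,1)
step 4 (T1 CAS): counter=2 r=(1,3) succ=(1,0) retry=(0,1)
step 5 (T2 LOAD): counter=2 r=(1,2) succ=(1,0) retry=(0,1)
step 6 (T2 CAS): counter=3 r=(1,2) succ=(1,1) retry=(0,1)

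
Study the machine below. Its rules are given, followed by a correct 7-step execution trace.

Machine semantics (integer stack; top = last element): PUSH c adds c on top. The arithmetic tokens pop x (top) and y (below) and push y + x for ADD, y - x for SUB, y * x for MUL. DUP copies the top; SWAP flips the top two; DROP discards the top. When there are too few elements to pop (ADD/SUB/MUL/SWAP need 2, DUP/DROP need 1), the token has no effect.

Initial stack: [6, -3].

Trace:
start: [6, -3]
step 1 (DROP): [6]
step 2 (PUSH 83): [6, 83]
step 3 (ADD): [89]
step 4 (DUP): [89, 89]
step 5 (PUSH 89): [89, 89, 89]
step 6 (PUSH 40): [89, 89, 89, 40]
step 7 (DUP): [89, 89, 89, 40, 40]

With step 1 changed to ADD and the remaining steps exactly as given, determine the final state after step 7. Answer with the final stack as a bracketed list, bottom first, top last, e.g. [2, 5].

(re-executing from step 1 with the substitution; state before step 1: [6, -3])
step 1 (ADD): [3]
step 2 (PUSH 83): [3, 83]
step 3 (ADD): [86]
step 4 (DUP): [86, 86]
step 5 (PUSH 89): [86, 86, 89]
step 6 (PUSH 40): [86, 86, 89, 40]
step 7 (DUP): [86, 86, 89, 40, 40]

[86, 86, 89, 40, 40]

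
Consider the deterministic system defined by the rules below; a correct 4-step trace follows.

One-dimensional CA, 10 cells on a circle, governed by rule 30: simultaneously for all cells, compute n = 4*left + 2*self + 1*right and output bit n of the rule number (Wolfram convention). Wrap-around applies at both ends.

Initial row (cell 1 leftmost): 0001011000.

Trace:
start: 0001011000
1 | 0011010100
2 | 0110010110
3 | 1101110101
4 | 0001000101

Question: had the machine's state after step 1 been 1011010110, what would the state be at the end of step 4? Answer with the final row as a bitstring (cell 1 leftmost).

0010000100

state after step 1 := 1011010110
2 | 1010010100
3 | 1011110111
4 | 0010000100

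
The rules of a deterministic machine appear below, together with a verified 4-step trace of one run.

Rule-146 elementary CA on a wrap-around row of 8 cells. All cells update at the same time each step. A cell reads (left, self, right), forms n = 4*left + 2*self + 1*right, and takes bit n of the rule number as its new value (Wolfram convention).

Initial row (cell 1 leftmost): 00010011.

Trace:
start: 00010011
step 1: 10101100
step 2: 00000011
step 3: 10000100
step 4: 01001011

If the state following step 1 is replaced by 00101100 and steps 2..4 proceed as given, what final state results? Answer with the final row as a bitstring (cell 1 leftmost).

state after step 1 := 00101100
step 2: 01000010
step 3: 10100101
step 4: 00011000

00011000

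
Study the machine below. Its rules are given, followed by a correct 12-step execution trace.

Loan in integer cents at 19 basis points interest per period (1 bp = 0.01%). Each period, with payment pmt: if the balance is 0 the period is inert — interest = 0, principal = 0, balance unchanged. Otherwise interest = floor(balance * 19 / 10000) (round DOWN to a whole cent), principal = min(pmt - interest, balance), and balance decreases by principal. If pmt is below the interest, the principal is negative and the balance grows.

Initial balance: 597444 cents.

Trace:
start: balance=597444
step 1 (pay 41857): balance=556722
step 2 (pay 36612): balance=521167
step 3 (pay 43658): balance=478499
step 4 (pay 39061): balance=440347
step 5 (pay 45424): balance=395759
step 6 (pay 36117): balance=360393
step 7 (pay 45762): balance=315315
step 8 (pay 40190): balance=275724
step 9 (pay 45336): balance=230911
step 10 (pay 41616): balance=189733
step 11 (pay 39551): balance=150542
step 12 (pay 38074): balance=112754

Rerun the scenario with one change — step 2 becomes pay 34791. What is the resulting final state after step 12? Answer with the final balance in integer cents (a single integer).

114611

(re-executing from step 2 with the substitution; state before step 2: balance=556722)
step 2 (pay 34791): balance=522988
step 3 (pay 43658): balance=480323
step 4 (pay 39061): balance=442174
step 5 (pay 45424): balance=397590
step 6 (pay 36117): balance=362228
step 7 (pay 45762): balance=317154
step 8 (pay 40190): balance=277566
step 9 (pay 45336): balance=232757
step 10 (pay 41616): balance=191583
step 11 (pay 39551): balance=152396
step 12 (pay 38074): balance=114611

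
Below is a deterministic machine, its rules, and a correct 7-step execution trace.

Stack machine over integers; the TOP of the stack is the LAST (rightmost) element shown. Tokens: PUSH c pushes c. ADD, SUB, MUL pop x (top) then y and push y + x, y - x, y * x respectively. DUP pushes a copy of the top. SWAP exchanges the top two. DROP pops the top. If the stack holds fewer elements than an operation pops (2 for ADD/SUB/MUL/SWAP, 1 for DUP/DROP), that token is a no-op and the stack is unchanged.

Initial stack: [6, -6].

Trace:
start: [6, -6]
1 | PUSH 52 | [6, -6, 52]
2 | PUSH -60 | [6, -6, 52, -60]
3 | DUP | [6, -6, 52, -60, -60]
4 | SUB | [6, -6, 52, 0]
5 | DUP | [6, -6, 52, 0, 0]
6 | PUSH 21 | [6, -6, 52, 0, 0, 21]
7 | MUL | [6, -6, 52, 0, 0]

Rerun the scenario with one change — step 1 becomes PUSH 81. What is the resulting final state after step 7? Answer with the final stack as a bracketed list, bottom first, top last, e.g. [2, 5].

[6, -6, 81, 0, 0]

(re-executing from step 1 with the substitution; state before step 1: [6, -6])
1 | PUSH 81 | [6, -6, 81]
2 | PUSH -60 | [6, -6, 81, -60]
3 | DUP | [6, -6, 81, -60, -60]
4 | SUB | [6, -6, 81, 0]
5 | DUP | [6, -6, 81, 0, 0]
6 | PUSH 21 | [6, -6, 81, 0, 0, 21]
7 | MUL | [6, -6, 81, 0, 0]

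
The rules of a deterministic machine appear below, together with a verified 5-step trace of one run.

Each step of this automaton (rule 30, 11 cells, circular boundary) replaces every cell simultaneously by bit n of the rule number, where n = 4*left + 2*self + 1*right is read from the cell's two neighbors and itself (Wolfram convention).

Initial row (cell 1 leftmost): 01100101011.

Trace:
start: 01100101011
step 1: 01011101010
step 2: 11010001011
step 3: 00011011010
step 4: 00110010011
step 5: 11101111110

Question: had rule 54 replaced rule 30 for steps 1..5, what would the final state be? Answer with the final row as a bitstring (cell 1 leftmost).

01000110001

(re-executing steps 1..5 under rule 54; state before step 1: 01100101011)
step 1: 10011111100
step 2: 11100000011
step 3: 00010000100
step 4: 00111001110
step 5: 01000110001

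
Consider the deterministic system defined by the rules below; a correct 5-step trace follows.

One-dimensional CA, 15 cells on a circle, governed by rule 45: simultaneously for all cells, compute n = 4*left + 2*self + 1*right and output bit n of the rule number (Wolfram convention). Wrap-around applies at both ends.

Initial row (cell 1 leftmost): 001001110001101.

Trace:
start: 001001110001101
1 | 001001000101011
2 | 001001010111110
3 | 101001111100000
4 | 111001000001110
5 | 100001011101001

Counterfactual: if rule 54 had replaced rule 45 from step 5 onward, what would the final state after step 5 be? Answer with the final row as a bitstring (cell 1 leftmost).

000111100010001

(re-executing step 5 under rule 54; state before step 5: 111001000001110)
5 | 000111100010001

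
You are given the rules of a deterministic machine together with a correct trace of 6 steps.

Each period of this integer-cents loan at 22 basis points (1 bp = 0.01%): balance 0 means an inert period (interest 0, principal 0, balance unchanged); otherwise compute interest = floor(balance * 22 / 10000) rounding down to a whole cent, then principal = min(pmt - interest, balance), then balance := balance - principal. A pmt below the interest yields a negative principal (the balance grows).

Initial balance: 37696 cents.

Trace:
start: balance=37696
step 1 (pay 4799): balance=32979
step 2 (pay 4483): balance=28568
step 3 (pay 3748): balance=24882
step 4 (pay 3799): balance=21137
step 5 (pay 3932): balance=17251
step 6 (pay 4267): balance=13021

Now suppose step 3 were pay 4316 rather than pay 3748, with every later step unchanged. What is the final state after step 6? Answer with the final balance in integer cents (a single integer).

(re-executing from step 3 with the substitution; state before step 3: balance=28568)
step 3 (pay 4316): balance=24314
step 4 (pay 3799): balance=20568
step 5 (pay 3932): balance=16681
step 6 (pay 4267): balance=12450

12450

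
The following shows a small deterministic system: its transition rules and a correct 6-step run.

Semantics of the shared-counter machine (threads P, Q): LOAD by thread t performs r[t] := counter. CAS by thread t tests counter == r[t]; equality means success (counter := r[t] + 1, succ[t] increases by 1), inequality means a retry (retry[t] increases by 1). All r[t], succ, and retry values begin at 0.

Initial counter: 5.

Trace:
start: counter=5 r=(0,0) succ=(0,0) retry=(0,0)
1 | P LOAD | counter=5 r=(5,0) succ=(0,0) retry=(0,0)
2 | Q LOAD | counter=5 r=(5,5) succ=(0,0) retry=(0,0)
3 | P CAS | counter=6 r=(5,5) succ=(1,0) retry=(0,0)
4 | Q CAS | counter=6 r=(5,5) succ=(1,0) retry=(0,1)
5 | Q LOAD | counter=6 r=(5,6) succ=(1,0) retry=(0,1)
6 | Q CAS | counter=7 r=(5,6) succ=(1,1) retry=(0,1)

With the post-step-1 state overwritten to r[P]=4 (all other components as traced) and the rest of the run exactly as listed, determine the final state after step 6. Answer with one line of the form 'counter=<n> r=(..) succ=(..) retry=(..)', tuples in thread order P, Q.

state after step 1 := counter=5 r=(4,0) succ=(0,0) retry=(0,0)
2 | Q LOAD | counter=5 r=(4,5) succ=(0,0) retry=(0,0)
3 | P CAS | counter=5 r=(4,5) succ=(0,0) retry=(1,0)
4 | Q CAS | counter=6 r=(4,5) succ=(0,1) retry=(1,0)
5 | Q LOAD | counter=6 r=(4,6) succ=(0,1) retry=(1,0)
6 | Q CAS | counter=7 r=(4,6) succ=(0,2) retry=(1,0)

counter=7 r=(4,6) succ=(0,2) retry=(1,0)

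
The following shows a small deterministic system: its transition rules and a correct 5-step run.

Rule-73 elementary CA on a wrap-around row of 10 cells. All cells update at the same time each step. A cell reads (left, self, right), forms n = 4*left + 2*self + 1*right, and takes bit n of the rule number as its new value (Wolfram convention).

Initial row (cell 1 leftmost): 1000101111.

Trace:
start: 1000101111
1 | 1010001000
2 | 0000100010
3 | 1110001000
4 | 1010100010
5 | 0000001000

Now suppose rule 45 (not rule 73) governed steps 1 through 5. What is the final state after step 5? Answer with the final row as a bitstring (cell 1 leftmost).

0100111000

(re-executing steps 1..5 under rule 45; state before step 1: 1000101111)
1 | 0010111000
2 | 1011100011
3 | 0110001010
4 | 0100101110
5 | 0100111000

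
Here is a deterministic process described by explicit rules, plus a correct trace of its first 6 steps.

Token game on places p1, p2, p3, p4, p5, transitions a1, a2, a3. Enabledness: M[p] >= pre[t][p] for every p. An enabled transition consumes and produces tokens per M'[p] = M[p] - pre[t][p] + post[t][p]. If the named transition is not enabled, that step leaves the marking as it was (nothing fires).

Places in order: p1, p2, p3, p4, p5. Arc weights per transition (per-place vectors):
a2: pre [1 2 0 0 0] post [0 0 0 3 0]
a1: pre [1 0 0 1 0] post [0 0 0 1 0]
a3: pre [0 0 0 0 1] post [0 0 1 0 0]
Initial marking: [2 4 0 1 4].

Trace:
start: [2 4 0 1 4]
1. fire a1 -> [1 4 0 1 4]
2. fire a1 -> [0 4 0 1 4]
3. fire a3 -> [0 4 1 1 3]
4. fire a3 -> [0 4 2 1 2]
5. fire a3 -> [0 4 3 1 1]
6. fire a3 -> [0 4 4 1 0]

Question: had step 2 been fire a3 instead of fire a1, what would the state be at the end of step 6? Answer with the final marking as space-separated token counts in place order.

1 4 4 1 0

(re-executing from step 2 with the substitution; state before step 2: [1 4 0 1 4])
2. fire a3 -> [1 4 1 1 3]
3. fire a3 -> [1 4 2 1 2]
4. fire a3 -> [1 4 3 1 1]
5. fire a3 -> [1 4 4 1 0]
6. fire a3 -> [1 4 4 1 0]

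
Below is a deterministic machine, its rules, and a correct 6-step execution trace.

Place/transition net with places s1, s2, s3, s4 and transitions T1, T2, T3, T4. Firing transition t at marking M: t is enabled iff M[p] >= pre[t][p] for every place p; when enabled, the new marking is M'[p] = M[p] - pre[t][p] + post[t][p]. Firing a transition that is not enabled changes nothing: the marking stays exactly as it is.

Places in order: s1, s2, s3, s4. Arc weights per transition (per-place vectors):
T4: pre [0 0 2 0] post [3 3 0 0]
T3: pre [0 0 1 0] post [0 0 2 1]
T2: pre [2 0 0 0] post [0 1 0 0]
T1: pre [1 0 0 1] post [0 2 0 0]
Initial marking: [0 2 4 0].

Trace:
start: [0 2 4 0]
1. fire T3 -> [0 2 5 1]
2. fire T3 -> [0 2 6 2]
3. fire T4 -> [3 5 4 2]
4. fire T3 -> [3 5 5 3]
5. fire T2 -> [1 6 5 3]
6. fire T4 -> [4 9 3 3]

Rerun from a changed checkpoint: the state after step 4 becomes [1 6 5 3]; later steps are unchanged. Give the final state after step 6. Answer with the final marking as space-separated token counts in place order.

4 9 3 3

state after step 4 := [1 6 5 3]
5. fire T2 -> [1 6 5 3]
6. fire T4 -> [4 9 3 3]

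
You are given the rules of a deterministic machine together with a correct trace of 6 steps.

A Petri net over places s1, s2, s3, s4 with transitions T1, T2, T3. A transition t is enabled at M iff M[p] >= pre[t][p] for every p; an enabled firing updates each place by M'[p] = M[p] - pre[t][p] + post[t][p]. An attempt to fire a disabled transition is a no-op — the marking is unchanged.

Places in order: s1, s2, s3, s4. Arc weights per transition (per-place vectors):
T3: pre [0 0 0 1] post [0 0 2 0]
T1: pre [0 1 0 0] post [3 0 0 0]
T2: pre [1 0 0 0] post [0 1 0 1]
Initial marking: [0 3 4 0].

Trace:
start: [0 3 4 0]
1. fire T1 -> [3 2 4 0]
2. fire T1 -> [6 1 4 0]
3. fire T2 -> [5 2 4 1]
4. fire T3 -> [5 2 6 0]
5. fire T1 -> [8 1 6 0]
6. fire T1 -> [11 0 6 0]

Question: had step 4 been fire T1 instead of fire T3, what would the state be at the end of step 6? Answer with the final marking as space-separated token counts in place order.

11 0 4 1

(re-executing from step 4 with the substitution; state before step 4: [5 2 4 1])
4. fire T1 -> [8 1 4 1]
5. fire T1 -> [11 0 4 1]
6. fire T1 -> [11 0 4 1]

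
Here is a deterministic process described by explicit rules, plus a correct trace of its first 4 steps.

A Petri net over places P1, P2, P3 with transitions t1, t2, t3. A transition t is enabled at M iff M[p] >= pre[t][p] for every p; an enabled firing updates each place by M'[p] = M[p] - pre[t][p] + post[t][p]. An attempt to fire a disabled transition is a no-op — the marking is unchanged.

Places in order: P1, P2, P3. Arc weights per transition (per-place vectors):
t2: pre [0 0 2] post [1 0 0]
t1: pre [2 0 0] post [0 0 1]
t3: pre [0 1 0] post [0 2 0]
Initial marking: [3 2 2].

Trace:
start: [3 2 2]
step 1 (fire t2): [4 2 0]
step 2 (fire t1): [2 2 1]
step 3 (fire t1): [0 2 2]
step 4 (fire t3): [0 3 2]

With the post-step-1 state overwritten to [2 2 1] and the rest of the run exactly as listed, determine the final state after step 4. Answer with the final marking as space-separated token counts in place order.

state after step 1 := [2 2 1]
step 2 (fire t1): [0 2 2]
step 3 (fire t1): [0 2 2]
step 4 (fire t3): [0 3 2]

0 3 2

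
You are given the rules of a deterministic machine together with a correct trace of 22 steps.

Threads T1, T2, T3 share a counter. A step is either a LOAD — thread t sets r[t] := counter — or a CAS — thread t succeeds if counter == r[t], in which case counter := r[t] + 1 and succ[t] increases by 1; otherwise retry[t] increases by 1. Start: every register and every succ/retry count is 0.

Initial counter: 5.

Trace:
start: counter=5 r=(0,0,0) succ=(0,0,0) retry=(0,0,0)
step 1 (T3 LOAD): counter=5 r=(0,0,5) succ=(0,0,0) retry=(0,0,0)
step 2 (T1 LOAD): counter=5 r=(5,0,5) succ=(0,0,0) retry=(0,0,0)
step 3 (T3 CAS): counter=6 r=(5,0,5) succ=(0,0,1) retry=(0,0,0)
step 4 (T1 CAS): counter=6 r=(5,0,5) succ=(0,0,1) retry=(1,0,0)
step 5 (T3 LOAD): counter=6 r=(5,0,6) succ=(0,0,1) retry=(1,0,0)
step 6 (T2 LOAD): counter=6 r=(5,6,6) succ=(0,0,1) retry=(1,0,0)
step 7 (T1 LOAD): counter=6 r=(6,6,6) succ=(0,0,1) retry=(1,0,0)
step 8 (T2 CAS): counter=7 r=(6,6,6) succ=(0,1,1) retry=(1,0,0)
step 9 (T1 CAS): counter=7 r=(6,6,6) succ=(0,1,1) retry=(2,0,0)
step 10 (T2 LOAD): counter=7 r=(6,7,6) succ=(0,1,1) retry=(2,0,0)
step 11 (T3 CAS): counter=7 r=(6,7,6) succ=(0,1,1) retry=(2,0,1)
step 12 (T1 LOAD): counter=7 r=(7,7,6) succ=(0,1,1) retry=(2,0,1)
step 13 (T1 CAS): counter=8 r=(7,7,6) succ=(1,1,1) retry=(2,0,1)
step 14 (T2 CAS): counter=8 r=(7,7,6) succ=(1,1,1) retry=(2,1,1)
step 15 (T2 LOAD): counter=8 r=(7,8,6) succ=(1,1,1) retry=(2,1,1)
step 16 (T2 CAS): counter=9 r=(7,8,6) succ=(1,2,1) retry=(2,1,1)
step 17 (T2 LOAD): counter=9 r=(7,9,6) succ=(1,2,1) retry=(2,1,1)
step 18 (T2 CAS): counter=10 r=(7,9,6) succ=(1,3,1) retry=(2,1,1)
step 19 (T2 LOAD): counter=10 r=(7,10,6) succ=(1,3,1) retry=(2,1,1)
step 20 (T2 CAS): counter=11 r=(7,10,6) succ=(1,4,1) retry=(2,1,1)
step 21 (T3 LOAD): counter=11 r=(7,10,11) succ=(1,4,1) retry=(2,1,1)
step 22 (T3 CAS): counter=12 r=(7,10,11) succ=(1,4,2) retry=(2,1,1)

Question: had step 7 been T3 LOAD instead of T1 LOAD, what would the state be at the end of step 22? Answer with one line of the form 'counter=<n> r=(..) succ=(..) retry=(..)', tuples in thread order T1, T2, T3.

(re-executing from step 7 with the substitution; state before step 7: counter=6 r=(5,6,6) succ=(0,0,1) retry=(1,0,0))
step 7 (T3 LOAD): counter=6 r=(5,6,6) succ=(0,0,1) retry=(1,0,0)
step 8 (T2 CAS): counter=7 r=(5,6,6) succ=(0,1,1) retry=(1,0,0)
step 9 (T1 CAS): counter=7 r=(5,6,6) succ=(0,1,1) retry=(2,0,0)
step 10 (T2 LOAD): counter=7 r=(5,7,6) succ=(0,1,1) retry=(2,0,0)
step 11 (T3 CAS): counter=7 r=(5,7,6) succ=(0,1,1) retry=(2,0,1)
step 12 (T1 LOAD): counter=7 r=(7,7,6) succ=(0,1,1) retry=(2,0,1)
step 13 (T1 CAS): counter=8 r=(7,7,6) succ=(1,1,1) retry=(2,0,1)
step 14 (T2 CAS): counter=8 r=(7,7,6) succ=(1,1,1) retry=(2,1,1)
step 15 (T2 LOAD): counter=8 r=(7,8,6) succ=(1,1,1) retry=(2,1,1)
step 16 (T2 CAS): counter=9 r=(7,8,6) succ=(1,2,1) retry=(2,1,1)
step 17 (T2 LOAD): counter=9 r=(7,9,6) succ=(1,2,1) retry=(2,1,1)
step 18 (T2 CAS): counter=10 r=(7,9,6) succ=(1,3,1) retry=(2,1,1)
step 19 (T2 LOAD): counter=10 r=(7,10,6) succ=(1,3,1) retry=(2,1,1)
step 20 (T2 CAS): counter=11 r=(7,10,6) succ=(1,4,1) retry=(2,1,1)
step 21 (T3 LOAD): counter=11 r=(7,10,11) succ=(1,4,1) retry=(2,1,1)
step 22 (T3 CAS): counter=12 r=(7,10,11) succ=(1,4,2) retry=(2,1,1)

counter=12 r=(7,10,11) succ=(1,4,2) retry=(2,1,1)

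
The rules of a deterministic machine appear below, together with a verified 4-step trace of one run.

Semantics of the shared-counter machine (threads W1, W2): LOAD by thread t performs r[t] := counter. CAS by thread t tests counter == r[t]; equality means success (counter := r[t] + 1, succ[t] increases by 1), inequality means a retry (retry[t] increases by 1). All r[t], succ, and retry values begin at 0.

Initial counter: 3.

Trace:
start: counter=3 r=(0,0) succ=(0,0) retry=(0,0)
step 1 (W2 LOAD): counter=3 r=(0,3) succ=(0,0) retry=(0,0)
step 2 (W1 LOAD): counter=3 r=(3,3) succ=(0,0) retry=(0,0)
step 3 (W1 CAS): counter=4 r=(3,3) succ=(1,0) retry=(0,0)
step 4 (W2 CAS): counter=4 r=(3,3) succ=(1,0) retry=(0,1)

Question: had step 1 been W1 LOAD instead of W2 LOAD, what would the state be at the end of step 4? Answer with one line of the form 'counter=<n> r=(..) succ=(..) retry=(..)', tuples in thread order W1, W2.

(re-executing from step 1 with the substitution; state before step 1: counter=3 r=(0,0) succ=(0,0) retry=(0,0))
step 1 (W1 LOAD): counter=3 r=(3,0) succ=(0,0) retry=(0,0)
step 2 (W1 LOAD): counter=3 r=(3,0) succ=(0,0) retry=(0,0)
step 3 (W1 CAS): counter=4 r=(3,0) succ=(1,0) retry=(0,0)
step 4 (W2 CAS): counter=4 r=(3,0) succ=(1,0) retry=(0,1)

counter=4 r=(3,0) succ=(1,0) retry=(0,1)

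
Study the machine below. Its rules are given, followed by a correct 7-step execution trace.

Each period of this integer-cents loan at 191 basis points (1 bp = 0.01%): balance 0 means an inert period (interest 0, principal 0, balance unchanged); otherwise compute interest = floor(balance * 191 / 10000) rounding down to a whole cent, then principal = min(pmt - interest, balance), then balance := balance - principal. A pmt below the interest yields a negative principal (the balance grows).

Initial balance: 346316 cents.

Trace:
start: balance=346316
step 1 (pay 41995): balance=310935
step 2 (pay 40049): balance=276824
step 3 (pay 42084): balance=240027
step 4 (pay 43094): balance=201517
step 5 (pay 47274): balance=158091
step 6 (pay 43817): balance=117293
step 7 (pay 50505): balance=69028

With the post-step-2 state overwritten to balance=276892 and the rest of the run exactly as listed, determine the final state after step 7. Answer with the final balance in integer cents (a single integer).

state after step 2 := balance=276892
step 3 (pay 42084): balance=240096
step 4 (pay 43094): balance=201587
step 5 (pay 47274): balance=158163
step 6 (pay 43817): balance=117366
step 7 (pay 50505): balance=69102

69102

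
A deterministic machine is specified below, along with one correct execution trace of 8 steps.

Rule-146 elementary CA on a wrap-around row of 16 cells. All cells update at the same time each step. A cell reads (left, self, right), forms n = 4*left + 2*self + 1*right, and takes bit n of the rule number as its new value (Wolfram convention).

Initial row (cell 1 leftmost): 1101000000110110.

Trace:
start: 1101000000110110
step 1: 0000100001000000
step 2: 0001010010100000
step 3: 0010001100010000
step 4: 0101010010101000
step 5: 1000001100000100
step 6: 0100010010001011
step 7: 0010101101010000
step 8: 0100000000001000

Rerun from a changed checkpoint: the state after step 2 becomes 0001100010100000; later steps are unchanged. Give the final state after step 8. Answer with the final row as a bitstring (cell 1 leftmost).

state after step 2 := 0001100010100000
step 3: 0010010100010000
step 4: 0101100010101000
step 5: 1000010100000100
step 6: 0100100010001011
step 7: 0011010101010000
step 8: 0100000000001000

0100000000001000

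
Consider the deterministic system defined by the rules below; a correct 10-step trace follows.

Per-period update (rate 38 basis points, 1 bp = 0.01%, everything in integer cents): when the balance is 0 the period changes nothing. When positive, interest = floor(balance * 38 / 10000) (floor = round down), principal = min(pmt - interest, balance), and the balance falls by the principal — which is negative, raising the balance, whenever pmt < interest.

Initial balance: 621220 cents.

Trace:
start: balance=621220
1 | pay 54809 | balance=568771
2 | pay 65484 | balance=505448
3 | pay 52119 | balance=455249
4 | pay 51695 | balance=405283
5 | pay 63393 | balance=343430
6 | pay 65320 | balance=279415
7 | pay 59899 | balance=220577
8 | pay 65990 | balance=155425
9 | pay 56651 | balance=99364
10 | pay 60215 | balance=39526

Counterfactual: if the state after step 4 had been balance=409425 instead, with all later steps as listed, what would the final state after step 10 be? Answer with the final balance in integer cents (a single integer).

43762

state after step 4 := balance=409425
5 | pay 63393 | balance=347587
6 | pay 65320 | balance=283587
7 | pay 59899 | balance=224765
8 | pay 65990 | balance=159629
9 | pay 56651 | balance=103584
10 | pay 60215 | balance=43762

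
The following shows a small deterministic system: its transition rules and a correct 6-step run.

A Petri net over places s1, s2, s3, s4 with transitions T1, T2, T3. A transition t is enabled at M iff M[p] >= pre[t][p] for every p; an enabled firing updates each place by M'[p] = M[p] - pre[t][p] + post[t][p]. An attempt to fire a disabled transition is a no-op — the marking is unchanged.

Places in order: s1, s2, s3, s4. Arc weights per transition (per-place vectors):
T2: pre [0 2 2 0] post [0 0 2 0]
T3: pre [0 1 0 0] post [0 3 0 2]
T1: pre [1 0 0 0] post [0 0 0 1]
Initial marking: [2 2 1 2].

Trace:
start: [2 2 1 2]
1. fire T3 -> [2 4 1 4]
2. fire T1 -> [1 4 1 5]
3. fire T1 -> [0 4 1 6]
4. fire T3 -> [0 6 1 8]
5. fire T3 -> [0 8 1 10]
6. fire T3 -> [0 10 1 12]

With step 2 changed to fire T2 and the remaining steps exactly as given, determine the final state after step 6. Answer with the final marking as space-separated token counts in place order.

(re-executing from step 2 with the substitution; state before step 2: [2 4 1 4])
2. fire T2 -> [2 4 1 4]
3. fire T1 -> [1 4 1 5]
4. fire T3 -> [1 6 1 7]
5. fire T3 -> [1 8 1 9]
6. fire T3 -> [1 10 1 11]

1 10 1 11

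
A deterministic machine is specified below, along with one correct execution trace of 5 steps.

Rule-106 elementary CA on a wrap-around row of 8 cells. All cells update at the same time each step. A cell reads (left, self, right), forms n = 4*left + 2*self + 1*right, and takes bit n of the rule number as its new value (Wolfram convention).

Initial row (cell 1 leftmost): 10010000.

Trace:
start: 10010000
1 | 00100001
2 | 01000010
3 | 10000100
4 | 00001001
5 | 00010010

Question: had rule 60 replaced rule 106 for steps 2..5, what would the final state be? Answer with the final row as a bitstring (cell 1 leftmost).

(re-executing steps 2..5 under rule 60; state before step 2: 00100001)
2 | 10110001
3 | 01101001
4 | 11011101
5 | 00110011

00110011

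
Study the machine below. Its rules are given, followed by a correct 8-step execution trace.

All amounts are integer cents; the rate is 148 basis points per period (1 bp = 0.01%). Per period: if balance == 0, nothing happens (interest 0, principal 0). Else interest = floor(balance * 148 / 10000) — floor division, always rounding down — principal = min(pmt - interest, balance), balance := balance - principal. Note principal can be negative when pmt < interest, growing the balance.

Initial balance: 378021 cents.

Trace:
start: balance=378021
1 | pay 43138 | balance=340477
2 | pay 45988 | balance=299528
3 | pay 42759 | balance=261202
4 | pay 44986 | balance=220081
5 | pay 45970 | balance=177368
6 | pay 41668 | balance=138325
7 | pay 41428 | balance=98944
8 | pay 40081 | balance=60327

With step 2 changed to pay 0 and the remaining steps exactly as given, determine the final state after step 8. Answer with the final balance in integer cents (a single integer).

(re-executing from step 2 with the substitution; state before step 2: balance=340477)
2 | pay 0 | balance=345516
3 | pay 42759 | balance=307870
4 | pay 44986 | balance=267440
5 | pay 45970 | balance=225428
6 | pay 41668 | balance=187096
7 | pay 41428 | balance=148437
8 | pay 40081 | balance=110552

110552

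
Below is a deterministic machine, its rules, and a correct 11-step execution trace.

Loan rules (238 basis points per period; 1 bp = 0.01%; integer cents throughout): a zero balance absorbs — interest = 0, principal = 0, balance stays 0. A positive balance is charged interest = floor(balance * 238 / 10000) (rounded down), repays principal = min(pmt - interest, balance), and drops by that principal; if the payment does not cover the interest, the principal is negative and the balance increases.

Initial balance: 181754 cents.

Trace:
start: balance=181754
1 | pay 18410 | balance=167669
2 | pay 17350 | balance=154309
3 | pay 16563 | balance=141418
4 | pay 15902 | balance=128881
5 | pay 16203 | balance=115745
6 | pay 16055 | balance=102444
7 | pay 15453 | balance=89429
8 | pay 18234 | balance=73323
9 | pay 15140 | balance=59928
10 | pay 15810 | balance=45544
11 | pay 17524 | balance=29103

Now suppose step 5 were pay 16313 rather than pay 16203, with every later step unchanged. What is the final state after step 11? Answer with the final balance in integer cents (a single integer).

(re-executing from step 5 with the substitution; state before step 5: balance=128881)
5 | pay 16313 | balance=115635
6 | pay 16055 | balance=102332
7 | pay 15453 | balance=89314
8 | pay 18234 | balance=73205
9 | pay 15140 | balance=59807
10 | pay 15810 | balance=45420
11 | pay 17524 | balance=28976

28976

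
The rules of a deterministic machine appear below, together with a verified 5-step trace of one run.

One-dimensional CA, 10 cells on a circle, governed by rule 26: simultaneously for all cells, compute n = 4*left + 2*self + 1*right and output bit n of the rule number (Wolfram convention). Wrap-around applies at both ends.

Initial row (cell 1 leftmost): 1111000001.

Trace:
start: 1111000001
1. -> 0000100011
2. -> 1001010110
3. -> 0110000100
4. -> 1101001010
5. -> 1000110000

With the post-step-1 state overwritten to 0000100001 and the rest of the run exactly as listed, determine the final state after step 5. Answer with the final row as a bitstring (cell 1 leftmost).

1000010000

state after step 1 := 0000100001
2. -> 1001010010
3. -> 0110001100
4. -> 1101011010
5. -> 1000010000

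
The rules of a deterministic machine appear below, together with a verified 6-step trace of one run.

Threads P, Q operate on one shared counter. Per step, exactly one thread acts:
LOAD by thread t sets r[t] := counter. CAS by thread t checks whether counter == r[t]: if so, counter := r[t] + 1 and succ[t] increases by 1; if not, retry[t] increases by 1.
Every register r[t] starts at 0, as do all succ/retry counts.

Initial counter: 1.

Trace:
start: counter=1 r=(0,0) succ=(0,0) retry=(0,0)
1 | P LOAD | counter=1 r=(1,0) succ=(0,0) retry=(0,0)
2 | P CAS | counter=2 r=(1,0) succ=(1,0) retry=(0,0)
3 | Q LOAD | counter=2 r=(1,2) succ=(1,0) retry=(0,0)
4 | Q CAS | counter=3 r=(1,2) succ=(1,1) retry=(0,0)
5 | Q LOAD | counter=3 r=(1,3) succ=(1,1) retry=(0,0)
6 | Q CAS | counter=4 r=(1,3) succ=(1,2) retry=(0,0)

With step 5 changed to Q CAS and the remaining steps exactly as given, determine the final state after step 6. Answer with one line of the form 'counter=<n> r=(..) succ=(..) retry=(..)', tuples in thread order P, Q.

counter=3 r=(1,2) succ=(1,1) retry=(0,2)

(re-executing from step 5 with the substitution; state before step 5: counter=3 r=(1,2) succ=(1,1) retry=(0,0))
5 | Q CAS | counter=3 r=(1,2) succ=(1,1) retry=(0,1)
6 | Q CAS | counter=3 r=(1,2) succ=(1,1) retry=(0,2)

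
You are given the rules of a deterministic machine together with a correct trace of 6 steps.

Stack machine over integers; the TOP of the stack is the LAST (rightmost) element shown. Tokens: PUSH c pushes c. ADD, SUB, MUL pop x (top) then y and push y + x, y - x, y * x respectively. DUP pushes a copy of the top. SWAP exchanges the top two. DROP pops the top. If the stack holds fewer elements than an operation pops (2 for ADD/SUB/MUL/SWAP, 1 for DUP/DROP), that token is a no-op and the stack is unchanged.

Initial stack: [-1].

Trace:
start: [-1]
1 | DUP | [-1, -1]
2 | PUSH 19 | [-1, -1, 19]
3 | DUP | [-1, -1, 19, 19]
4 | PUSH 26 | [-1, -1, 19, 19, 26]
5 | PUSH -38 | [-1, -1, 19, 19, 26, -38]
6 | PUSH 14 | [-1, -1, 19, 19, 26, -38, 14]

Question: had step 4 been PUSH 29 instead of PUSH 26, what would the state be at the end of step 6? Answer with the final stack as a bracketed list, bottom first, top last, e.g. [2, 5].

(re-executing from step 4 with the substitution; state before step 4: [-1, -1, 19, 19])
4 | PUSH 29 | [-1, -1, 19, 19, 29]
5 | PUSH -38 | [-1, -1, 19, 19, 29, -38]
6 | PUSH 14 | [-1, -1, 19, 19, 29, -38, 14]

[-1, -1, 19, 19, 29, -38, 14]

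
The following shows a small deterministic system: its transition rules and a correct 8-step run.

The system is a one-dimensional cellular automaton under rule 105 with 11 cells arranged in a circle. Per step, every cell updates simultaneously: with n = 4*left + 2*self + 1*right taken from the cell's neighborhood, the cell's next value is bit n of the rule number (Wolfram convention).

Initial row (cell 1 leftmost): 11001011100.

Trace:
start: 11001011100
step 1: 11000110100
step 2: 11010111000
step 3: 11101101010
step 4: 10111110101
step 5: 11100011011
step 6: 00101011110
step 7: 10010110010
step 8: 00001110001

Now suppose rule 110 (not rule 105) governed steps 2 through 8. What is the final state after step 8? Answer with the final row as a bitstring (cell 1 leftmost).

01110110111

(re-executing steps 2..8 under rule 110; state before step 2: 11000110100)
step 2: 11001111101
step 3: 01011000111
step 4: 11111001101
step 5: 00001011111
step 6: 00011110001
step 7: 00110010011
step 8: 01110110111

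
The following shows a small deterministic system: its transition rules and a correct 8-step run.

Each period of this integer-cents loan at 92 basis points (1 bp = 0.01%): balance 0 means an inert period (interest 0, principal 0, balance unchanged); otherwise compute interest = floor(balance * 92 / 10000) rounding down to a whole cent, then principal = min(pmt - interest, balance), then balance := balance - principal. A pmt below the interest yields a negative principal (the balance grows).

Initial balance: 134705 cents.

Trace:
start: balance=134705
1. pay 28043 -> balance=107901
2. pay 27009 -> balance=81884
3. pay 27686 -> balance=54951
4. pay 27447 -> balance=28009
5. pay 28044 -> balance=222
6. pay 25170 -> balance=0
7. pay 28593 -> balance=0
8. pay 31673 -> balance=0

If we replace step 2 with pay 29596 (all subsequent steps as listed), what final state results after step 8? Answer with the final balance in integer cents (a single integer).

(re-executing from step 2 with the substitution; state before step 2: balance=107901)
2. pay 29596 -> balance=79297
3. pay 27686 -> balance=52340
4. pay 27447 -> balance=25374
5. pay 28044 -> balance=0
6. pay 25170 -> balance=0
7. pay 28593 -> balance=0
8. pay 31673 -> balance=0

0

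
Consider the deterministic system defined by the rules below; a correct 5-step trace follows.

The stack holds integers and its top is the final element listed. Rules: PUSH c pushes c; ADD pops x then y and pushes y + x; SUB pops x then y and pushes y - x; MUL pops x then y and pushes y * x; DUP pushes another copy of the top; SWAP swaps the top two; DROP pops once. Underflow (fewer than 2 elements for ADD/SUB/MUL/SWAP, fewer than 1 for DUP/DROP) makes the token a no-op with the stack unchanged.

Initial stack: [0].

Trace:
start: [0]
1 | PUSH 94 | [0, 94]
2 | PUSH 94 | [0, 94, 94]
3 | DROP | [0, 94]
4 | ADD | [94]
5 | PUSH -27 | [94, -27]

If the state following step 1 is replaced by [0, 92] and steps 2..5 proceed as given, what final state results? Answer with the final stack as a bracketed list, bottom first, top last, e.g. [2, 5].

[92, -27]

state after step 1 := [0, 92]
2 | PUSH 94 | [0, 92, 94]
3 | DROP | [0, 92]
4 | ADD | [92]
5 | PUSH -27 | [92, -27]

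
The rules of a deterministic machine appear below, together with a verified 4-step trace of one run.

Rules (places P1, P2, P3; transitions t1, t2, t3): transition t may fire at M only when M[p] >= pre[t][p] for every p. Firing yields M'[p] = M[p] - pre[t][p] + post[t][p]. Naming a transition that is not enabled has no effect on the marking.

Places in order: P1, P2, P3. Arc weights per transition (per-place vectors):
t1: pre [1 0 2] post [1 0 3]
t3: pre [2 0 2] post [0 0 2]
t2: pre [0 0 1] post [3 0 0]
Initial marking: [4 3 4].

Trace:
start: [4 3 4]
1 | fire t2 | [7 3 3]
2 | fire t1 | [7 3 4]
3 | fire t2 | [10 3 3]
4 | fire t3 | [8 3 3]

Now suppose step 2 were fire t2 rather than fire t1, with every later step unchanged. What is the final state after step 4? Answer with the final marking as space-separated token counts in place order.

(re-executing from step 2 with the substitution; state before step 2: [7 3 3])
2 | fire t2 | [10 3 2]
3 | fire t2 | [13 3 1]
4 | fire t3 | [13 3 1]

13 3 1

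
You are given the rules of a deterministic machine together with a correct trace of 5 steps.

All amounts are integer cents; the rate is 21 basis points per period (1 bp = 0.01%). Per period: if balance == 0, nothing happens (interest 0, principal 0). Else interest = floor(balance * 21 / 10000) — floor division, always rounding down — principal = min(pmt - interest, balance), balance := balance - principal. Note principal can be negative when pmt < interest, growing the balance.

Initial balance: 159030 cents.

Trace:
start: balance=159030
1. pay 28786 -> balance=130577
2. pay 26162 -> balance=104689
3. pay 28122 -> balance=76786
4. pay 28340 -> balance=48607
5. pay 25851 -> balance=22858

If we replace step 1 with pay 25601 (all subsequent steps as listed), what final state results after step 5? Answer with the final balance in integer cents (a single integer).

26068

(re-executing from step 1 with the substitution; state before step 1: balance=159030)
1. pay 25601 -> balance=133762
2. pay 26162 -> balance=107880
3. pay 28122 -> balance=79984
4. pay 28340 -> balance=51811
5. pay 25851 -> balance=26068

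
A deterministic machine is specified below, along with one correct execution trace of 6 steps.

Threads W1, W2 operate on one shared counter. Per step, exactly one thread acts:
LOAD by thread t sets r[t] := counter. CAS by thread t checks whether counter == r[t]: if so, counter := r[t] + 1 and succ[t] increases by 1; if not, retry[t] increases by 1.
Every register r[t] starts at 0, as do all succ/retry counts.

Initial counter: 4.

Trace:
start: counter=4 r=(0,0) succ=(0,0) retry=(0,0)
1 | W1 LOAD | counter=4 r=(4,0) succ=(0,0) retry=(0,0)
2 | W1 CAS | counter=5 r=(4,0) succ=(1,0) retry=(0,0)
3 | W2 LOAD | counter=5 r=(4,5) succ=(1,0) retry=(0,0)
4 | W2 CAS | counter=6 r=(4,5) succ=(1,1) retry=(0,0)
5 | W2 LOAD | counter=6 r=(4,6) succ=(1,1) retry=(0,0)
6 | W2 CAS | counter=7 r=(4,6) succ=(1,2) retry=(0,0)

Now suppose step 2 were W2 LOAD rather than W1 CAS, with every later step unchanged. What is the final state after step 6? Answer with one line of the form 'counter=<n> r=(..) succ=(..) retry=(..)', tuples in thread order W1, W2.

(re-executing from step 2 with the substitution; state before step 2: counter=4 r=(4,0) succ=(0,0) retry=(0,0))
2 | W2 LOAD | counter=4 r=(4,4) succ=(0,0) retry=(0,0)
3 | W2 LOAD | counter=4 r=(4,4) succ=(0,0) retry=(0,0)
4 | W2 CAS | counter=5 r=(4,4) succ=(0,1) retry=(0,0)
5 | W2 LOAD | counter=5 r=(4,5) succ=(0,1) retry=(0,0)
6 | W2 CAS | counter=6 r=(4,5) succ=(0,2) retry=(0,0)

counter=6 r=(4,5) succ=(0,2) retry=(0,0)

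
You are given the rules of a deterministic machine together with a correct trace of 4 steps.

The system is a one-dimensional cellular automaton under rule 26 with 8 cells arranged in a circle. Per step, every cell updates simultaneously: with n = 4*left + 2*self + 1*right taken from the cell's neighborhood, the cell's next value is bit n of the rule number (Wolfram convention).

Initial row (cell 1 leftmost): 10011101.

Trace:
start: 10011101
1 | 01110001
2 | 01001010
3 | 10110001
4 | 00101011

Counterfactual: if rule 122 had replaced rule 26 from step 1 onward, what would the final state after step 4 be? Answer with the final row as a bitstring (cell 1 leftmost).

(re-executing steps 1..4 under rule 122; state before step 1: 10011101)
1 | 11110111
2 | 00011100
3 | 00110110
4 | 01111111

01111111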